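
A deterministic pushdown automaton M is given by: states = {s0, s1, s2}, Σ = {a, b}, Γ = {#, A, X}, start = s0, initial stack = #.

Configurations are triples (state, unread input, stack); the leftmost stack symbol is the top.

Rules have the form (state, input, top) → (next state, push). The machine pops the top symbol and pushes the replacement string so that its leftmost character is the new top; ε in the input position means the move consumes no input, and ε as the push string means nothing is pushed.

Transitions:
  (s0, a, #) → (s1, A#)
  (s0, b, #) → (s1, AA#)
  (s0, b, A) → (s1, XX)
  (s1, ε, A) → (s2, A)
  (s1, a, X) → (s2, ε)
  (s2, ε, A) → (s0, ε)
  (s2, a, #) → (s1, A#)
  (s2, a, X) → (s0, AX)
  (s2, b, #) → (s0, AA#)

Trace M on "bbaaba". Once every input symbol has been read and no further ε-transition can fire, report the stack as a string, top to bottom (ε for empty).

(s0, bbaaba, #)
  read b, top #: go to s1, push AA# → (s1, baaba, AA#)
  ε-move, top A: go to s2, push A → (s2, baaba, AA#)
  ε-move, top A: go to s0, push ε → (s0, baaba, A#)
  read b, top A: go to s1, push XX → (s1, aaba, XX#)
  read a, top X: go to s2, push ε → (s2, aba, X#)
  read a, top X: go to s0, push AX → (s0, ba, AX#)
  read b, top A: go to s1, push XX → (s1, a, XXX#)
  read a, top X: go to s2, push ε → (s2, ε, XX#)
All input consumed in state s2 with stack XX#.

XX#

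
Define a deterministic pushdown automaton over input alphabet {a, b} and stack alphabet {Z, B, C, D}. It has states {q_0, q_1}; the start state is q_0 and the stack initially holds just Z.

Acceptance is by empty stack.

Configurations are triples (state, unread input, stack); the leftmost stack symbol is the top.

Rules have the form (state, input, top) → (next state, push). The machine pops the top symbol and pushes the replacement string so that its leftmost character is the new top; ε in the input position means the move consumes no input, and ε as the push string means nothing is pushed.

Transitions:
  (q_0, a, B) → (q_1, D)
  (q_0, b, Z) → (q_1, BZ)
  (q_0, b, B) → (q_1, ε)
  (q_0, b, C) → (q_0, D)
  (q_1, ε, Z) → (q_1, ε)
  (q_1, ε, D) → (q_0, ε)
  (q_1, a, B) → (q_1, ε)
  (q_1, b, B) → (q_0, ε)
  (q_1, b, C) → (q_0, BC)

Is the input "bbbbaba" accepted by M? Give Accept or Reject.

Reject

(q_0, bbbbaba, Z)
  read b, top Z: go to q_1, push BZ → (q_1, bbbaba, BZ)
  read b, top B: go to q_0, push ε → (q_0, bbaba, Z)
  read b, top Z: go to q_1, push BZ → (q_1, baba, BZ)
  read b, top B: go to q_0, push ε → (q_0, aba, Z)
No transition applies at (q_0, aba, Z); input not fully consumed.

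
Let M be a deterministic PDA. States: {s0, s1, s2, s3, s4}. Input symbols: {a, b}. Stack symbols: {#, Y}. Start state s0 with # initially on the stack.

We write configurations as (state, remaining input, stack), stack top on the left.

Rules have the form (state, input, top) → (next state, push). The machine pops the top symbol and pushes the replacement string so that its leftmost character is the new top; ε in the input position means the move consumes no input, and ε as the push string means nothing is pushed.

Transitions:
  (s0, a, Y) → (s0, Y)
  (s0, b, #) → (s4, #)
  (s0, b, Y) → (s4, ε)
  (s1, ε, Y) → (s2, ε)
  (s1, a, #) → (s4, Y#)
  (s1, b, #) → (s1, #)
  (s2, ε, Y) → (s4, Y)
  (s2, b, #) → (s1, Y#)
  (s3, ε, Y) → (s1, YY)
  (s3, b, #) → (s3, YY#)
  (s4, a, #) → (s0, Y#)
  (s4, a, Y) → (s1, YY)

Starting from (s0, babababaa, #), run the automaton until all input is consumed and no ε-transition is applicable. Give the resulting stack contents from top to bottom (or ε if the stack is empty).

Y#

(s0, babababaa, #)
  read b, top #: go to s4, push # → (s4, abababaa, #)
  read a, top #: go to s0, push Y# → (s0, bababaa, Y#)
  read b, top Y: go to s4, push ε → (s4, ababaa, #)
  read a, top #: go to s0, push Y# → (s0, babaa, Y#)
  read b, top Y: go to s4, push ε → (s4, abaa, #)
  read a, top #: go to s0, push Y# → (s0, baa, Y#)
  read b, top Y: go to s4, push ε → (s4, aa, #)
  read a, top #: go to s0, push Y# → (s0, a, Y#)
  read a, top Y: go to s0, push Y → (s0, ε, Y#)
All input consumed in state s0 with stack Y#.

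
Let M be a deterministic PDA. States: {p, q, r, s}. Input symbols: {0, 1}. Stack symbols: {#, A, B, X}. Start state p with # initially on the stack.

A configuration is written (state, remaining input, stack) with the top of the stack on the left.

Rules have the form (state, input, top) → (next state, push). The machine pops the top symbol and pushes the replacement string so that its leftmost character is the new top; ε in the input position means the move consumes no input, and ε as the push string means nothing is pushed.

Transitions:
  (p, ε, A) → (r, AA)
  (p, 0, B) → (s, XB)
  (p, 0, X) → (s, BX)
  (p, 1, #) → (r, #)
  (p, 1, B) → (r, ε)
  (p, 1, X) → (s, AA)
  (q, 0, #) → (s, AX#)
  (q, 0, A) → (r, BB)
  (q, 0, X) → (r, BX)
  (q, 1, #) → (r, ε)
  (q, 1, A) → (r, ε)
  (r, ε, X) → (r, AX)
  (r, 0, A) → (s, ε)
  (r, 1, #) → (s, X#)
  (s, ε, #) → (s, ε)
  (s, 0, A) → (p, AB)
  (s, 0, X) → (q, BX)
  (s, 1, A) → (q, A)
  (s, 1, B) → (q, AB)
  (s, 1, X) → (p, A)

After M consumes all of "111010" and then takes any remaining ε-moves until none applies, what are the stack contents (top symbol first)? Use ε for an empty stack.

BB#

(p, 111010, #) ⊢ (r, 11010, #) ⊢ (s, 1010, X#) ⊢ (p, 010, A#) ⊢ (r, 010, AA#) ⊢ (s, 10, A#) ⊢ (q, 0, A#) ⊢ (r, ε, BB#)
All input consumed in state r with stack BB#.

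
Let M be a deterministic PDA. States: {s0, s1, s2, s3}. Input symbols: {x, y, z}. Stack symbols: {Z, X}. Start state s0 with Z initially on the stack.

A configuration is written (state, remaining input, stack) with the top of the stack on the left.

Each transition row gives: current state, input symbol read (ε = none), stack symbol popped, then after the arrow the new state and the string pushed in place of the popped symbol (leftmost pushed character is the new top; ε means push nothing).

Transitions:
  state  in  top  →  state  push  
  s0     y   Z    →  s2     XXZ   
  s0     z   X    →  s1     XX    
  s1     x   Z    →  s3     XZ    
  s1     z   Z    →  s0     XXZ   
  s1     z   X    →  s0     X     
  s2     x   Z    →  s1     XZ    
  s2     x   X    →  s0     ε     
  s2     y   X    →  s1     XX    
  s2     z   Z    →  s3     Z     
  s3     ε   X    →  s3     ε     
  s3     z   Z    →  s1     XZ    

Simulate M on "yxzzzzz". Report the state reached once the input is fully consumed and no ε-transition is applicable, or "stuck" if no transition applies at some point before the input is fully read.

(s0, yxzzzzz, Z) ⊢ (s2, xzzzzz, XXZ) ⊢ (s0, zzzzz, XZ) ⊢ (s1, zzzz, XXZ) ⊢ (s0, zzz, XXZ) ⊢ (s1, zz, XXXZ) ⊢ (s0, z, XXXZ) ⊢ (s1, ε, XXXXZ)
All input consumed; M is in state s1.

s1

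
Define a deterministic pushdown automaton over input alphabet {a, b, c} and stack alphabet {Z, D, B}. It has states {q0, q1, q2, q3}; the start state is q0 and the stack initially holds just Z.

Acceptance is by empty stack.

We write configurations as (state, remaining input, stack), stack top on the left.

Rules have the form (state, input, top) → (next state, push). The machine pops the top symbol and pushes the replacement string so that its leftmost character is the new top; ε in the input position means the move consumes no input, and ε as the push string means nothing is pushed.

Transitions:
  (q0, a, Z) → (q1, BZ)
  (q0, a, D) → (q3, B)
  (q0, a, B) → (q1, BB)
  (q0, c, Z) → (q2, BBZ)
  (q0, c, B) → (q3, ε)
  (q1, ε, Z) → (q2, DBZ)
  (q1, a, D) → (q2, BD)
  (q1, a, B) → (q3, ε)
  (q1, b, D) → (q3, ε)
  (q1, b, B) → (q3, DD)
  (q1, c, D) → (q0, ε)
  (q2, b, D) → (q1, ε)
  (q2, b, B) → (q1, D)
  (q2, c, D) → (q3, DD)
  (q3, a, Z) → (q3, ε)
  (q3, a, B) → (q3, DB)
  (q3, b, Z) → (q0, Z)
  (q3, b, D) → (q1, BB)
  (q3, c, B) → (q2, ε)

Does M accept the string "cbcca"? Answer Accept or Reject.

(q0, cbcca, Z)
  read c, top Z: go to q2, push BBZ → (q2, bcca, BBZ)
  read b, top B: go to q1, push D → (q1, cca, DBZ)
  read c, top D: go to q0, push ε → (q0, ca, BZ)
  read c, top B: go to q3, push ε → (q3, a, Z)
  read a, top Z: go to q3, push ε → (q3, ε, ε)
All input consumed and the stack is empty.

Accept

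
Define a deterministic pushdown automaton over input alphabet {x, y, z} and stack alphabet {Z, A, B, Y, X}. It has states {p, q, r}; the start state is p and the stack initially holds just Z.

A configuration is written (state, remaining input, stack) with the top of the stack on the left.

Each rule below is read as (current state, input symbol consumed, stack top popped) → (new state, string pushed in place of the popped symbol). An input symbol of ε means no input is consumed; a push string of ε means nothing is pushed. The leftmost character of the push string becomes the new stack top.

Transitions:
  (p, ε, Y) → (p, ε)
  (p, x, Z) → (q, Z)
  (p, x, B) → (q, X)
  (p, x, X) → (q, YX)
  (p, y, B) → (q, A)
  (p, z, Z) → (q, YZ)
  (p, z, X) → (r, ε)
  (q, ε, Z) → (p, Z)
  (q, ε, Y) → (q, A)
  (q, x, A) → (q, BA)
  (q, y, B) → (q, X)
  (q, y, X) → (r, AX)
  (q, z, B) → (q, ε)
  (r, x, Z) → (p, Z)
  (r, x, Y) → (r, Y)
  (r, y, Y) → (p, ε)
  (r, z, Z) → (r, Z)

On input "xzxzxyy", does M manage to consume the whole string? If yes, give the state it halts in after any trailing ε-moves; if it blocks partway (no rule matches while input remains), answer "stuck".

r

(p, xzxzxyy, Z)
  read x, top Z: go to q, push Z → (q, zxzxyy, Z)
  ε-move, top Z: go to p, push Z → (p, zxzxyy, Z)
  read z, top Z: go to q, push YZ → (q, xzxyy, YZ)
  ε-move, top Y: go to q, push A → (q, xzxyy, AZ)
  read x, top A: go to q, push BA → (q, zxyy, BAZ)
  read z, top B: go to q, push ε → (q, xyy, AZ)
  read x, top A: go to q, push BA → (q, yy, BAZ)
  read y, top B: go to q, push X → (q, y, XAZ)
  read y, top X: go to r, push AX → (r, ε, AXAZ)
All input consumed; M is in state r.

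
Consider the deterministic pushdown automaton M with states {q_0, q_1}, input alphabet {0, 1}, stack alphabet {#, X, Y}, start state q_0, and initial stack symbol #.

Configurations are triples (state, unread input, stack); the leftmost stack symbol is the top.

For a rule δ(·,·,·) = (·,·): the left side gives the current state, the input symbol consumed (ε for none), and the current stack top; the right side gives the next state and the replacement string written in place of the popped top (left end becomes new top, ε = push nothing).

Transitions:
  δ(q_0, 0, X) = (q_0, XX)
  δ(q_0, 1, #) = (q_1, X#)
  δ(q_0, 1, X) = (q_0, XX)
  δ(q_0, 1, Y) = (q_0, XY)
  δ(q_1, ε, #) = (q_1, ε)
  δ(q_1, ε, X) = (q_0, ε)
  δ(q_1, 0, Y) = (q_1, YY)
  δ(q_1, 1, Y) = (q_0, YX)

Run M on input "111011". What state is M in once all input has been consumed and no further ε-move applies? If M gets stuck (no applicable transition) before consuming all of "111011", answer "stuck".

(q_0, 111011, #) ⊢ (q_1, 11011, X#) ⊢ (q_0, 11011, #) ⊢ (q_1, 1011, X#) ⊢ (q_0, 1011, #) ⊢ (q_1, 011, X#) ⊢ (q_0, 011, #)
No transition for (q_0, 0, top #); M blocks with input 011 remaining.

stuck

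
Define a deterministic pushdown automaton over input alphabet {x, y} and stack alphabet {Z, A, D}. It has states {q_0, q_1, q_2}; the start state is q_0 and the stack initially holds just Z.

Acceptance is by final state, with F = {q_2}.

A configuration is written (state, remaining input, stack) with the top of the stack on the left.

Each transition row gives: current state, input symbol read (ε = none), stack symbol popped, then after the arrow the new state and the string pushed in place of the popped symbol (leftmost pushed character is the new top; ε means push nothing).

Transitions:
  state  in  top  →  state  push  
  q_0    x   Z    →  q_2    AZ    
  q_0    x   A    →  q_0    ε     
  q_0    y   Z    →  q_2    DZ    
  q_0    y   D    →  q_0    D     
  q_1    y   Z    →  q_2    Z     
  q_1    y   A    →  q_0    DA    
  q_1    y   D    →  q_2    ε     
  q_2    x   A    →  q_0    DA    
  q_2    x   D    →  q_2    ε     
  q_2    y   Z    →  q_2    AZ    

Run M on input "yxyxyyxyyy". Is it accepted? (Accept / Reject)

(q_0, yxyxyyxyyy, Z)
  read y, top Z: go to q_2, push DZ → (q_2, xyxyyxyyy, DZ)
  read x, top D: go to q_2, push ε → (q_2, yxyyxyyy, Z)
  read y, top Z: go to q_2, push AZ → (q_2, xyyxyyy, AZ)
  read x, top A: go to q_0, push DA → (q_0, yyxyyy, DAZ)
  read y, top D: go to q_0, push D → (q_0, yxyyy, DAZ)
  read y, top D: go to q_0, push D → (q_0, xyyy, DAZ)
No transition applies at (q_0, xyyy, DAZ); input not fully consumed.

Reject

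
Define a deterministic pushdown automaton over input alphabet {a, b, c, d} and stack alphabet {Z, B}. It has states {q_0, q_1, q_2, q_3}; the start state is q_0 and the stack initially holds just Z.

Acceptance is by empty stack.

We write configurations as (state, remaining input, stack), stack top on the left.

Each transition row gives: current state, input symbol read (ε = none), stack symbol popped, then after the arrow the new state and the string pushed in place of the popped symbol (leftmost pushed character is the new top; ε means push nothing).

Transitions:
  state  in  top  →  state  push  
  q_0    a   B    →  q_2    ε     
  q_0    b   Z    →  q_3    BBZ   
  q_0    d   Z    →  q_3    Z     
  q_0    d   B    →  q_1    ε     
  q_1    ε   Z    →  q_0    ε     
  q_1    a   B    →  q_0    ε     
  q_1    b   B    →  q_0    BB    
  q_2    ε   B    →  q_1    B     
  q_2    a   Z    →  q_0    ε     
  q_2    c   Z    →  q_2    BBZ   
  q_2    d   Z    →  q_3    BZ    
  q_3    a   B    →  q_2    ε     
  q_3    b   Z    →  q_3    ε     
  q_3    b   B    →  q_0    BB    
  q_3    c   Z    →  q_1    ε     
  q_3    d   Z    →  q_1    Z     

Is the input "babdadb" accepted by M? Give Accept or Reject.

(q_0, babdadb, Z) ⊢ (q_3, abdadb, BBZ) ⊢ (q_2, bdadb, BZ) ⊢ (q_1, bdadb, BZ) ⊢ (q_0, dadb, BBZ) ⊢ (q_1, adb, BZ) ⊢ (q_0, db, Z) ⊢ (q_3, b, Z) ⊢ (q_3, ε, ε)
All input consumed and the stack is empty.

Accept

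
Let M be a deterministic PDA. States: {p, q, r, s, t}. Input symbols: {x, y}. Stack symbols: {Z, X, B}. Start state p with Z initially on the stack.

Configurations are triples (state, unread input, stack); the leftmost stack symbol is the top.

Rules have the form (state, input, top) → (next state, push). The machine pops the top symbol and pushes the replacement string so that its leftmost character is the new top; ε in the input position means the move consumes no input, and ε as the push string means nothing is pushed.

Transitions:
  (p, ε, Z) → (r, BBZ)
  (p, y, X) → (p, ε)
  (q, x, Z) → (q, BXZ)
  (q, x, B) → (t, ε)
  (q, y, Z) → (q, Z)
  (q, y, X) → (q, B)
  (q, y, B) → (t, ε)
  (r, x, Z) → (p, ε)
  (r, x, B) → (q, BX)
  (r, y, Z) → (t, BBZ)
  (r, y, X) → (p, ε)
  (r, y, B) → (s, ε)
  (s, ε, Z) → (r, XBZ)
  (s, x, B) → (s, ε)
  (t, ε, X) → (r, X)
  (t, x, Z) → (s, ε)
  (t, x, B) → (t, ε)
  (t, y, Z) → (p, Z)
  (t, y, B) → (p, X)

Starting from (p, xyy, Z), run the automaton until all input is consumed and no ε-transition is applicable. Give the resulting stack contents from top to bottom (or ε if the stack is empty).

(p, xyy, Z)
  ε-move, top Z: go to r, push BBZ → (r, xyy, BBZ)
  read x, top B: go to q, push BX → (q, yy, BXBZ)
  read y, top B: go to t, push ε → (t, y, XBZ)
  ε-move, top X: go to r, push X → (r, y, XBZ)
  read y, top X: go to p, push ε → (p, ε, BZ)
All input consumed in state p with stack BZ.

BZ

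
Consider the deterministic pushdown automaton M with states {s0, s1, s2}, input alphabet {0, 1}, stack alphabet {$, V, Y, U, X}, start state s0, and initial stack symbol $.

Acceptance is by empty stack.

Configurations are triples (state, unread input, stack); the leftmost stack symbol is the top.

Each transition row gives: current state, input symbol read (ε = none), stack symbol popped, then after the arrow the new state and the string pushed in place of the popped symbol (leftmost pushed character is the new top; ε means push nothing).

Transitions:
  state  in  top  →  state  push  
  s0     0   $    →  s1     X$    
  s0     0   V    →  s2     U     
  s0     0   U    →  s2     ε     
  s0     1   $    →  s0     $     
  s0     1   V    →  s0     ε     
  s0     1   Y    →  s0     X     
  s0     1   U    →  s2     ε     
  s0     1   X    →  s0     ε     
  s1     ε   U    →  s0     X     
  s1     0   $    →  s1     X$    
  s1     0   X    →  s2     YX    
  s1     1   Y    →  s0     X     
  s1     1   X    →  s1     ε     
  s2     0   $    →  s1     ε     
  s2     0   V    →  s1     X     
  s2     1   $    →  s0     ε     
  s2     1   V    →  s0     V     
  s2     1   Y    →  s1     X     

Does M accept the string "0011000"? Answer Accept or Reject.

(s0, 0011000, $)
  read 0, top $: go to s1, push X$ → (s1, 011000, X$)
  read 0, top X: go to s2, push YX → (s2, 11000, YX$)
  read 1, top Y: go to s1, push X → (s1, 1000, XX$)
  read 1, top X: go to s1, push ε → (s1, 000, X$)
  read 0, top X: go to s2, push YX → (s2, 00, YX$)
No transition applies at (s2, 00, YX$); input not fully consumed.

Reject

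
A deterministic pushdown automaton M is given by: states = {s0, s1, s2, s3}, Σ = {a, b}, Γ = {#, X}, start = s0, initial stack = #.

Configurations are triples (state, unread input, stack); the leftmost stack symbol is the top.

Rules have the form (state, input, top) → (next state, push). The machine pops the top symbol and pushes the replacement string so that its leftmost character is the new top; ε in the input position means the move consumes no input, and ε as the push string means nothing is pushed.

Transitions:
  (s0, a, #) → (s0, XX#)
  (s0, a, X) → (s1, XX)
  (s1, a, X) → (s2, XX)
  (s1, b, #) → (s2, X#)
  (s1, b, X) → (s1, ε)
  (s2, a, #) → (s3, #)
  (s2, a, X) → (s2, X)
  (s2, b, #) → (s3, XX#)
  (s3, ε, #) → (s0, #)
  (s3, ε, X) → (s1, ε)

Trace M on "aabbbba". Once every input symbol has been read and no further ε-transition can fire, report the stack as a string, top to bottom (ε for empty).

X#

(s0, aabbbba, #)
  read a, top #: go to s0, push XX# → (s0, abbbba, XX#)
  read a, top X: go to s1, push XX → (s1, bbbba, XXX#)
  read b, top X: go to s1, push ε → (s1, bbba, XX#)
  read b, top X: go to s1, push ε → (s1, bba, X#)
  read b, top X: go to s1, push ε → (s1, ba, #)
  read b, top #: go to s2, push X# → (s2, a, X#)
  read a, top X: go to s2, push X → (s2, ε, X#)
All input consumed in state s2 with stack X#.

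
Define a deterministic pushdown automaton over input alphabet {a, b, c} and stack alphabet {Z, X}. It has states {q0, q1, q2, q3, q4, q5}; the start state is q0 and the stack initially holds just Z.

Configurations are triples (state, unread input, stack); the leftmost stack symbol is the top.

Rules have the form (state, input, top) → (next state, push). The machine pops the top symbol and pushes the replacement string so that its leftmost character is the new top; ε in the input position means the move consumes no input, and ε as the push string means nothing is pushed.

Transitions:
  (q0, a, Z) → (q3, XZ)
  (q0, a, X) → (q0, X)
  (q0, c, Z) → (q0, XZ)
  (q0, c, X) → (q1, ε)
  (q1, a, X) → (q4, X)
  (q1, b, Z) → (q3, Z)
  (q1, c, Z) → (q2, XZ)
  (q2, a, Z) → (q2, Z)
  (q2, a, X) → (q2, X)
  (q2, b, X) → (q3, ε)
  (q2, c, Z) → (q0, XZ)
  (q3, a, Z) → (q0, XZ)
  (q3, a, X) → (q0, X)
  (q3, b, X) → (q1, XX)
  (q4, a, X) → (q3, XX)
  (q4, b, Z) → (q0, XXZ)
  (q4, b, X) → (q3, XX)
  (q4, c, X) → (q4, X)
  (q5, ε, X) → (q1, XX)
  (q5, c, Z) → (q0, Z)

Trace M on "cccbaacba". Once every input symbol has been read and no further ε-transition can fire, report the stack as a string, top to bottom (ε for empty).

XZ

(q0, cccbaacba, Z)
  read c, top Z: go to q0, push XZ → (q0, ccbaacba, XZ)
  read c, top X: go to q1, push ε → (q1, cbaacba, Z)
  read c, top Z: go to q2, push XZ → (q2, baacba, XZ)
  read b, top X: go to q3, push ε → (q3, aacba, Z)
  read a, top Z: go to q0, push XZ → (q0, acba, XZ)
  read a, top X: go to q0, push X → (q0, cba, XZ)
  read c, top X: go to q1, push ε → (q1, ba, Z)
  read b, top Z: go to q3, push Z → (q3, a, Z)
  read a, top Z: go to q0, push XZ → (q0, ε, XZ)
All input consumed in state q0 with stack XZ.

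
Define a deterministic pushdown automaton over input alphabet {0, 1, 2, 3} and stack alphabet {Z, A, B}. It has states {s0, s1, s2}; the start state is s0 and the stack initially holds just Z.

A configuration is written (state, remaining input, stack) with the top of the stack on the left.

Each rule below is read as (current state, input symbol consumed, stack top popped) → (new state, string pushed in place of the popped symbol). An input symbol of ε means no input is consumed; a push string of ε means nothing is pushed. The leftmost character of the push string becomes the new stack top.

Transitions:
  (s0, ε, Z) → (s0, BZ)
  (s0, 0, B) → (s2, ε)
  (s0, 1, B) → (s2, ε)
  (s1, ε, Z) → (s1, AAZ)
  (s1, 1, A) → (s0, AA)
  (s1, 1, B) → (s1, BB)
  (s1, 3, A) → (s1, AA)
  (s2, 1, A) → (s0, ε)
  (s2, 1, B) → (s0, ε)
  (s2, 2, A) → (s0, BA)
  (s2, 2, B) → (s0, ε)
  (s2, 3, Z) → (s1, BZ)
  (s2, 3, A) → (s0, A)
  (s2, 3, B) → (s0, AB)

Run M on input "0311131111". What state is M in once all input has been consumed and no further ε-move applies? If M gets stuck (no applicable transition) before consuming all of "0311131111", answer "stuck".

(s0, 0311131111, Z) ⊢ (s0, 0311131111, BZ) ⊢ (s2, 311131111, Z) ⊢ (s1, 11131111, BZ) ⊢ (s1, 1131111, BBZ) ⊢ (s1, 131111, BBBZ) ⊢ (s1, 31111, BBBBZ)
No transition for (s1, 3, top B); M blocks with input 31111 remaining.

stuck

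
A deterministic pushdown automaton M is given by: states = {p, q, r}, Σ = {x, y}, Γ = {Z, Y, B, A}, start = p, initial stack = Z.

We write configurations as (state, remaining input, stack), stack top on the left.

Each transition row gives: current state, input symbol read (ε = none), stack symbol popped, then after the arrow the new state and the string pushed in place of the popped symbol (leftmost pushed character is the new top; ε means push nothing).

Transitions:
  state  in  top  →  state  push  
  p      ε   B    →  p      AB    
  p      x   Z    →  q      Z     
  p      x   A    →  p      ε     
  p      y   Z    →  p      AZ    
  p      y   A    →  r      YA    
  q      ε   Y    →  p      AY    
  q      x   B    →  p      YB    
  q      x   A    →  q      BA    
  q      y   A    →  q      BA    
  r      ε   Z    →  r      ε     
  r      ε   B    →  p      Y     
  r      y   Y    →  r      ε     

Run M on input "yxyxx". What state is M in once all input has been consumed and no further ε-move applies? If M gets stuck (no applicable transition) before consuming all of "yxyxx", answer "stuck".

q

(p, yxyxx, Z) ⊢ (p, xyxx, AZ) ⊢ (p, yxx, Z) ⊢ (p, xx, AZ) ⊢ (p, x, Z) ⊢ (q, ε, Z)
All input consumed; M is in state q.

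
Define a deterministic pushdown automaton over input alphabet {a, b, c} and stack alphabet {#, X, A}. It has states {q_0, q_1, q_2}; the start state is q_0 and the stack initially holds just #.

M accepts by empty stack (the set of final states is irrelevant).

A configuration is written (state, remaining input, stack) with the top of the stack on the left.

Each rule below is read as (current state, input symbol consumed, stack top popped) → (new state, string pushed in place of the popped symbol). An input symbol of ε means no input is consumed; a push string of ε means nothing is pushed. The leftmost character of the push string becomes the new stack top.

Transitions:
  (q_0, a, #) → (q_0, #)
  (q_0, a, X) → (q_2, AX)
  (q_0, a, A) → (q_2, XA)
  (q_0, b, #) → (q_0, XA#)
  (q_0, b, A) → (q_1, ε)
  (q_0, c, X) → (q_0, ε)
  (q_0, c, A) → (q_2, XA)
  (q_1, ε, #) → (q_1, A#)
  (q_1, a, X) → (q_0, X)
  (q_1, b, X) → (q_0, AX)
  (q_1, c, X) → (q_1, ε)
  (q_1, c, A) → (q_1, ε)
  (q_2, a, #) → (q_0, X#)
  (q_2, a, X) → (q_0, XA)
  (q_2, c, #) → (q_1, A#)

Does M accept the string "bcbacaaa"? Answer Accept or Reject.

(q_0, bcbacaaa, #) ⊢ (q_0, cbacaaa, XA#) ⊢ (q_0, bacaaa, A#) ⊢ (q_1, acaaa, #) ⊢ (q_1, acaaa, A#)
No transition applies at (q_1, acaaa, A#); input not fully consumed.

Reject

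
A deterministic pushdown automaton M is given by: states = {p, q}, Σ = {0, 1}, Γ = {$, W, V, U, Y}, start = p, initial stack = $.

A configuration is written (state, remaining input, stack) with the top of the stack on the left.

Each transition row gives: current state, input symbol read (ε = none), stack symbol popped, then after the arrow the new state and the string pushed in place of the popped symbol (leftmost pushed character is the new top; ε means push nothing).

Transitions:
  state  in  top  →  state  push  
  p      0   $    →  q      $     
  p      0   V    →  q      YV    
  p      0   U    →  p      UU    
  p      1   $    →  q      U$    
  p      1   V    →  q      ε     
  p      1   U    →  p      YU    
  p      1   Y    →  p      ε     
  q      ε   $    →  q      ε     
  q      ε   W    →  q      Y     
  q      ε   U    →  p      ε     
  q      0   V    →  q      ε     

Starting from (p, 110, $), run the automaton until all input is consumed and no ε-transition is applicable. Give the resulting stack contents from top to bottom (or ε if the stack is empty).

(p, 110, $)
  read 1, top $: go to q, push U$ → (q, 10, U$)
  ε-move, top U: go to p, push ε → (p, 10, $)
  read 1, top $: go to q, push U$ → (q, 0, U$)
  ε-move, top U: go to p, push ε → (p, 0, $)
  read 0, top $: go to q, push $ → (q, ε, $)
  ε-move, top $: go to q, push ε → (q, ε, ε)
All input consumed in state q with stack ε.

ε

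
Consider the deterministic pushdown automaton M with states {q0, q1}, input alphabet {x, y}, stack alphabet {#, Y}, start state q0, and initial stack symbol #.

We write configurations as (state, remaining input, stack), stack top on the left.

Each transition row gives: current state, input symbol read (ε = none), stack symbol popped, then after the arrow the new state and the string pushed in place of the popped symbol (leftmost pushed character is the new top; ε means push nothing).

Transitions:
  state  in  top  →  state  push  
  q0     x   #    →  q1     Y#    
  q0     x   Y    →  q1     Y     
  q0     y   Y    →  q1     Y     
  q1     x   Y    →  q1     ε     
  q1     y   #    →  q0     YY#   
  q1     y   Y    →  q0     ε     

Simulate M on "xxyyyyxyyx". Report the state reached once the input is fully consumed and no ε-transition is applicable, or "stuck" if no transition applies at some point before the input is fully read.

q1

(q0, xxyyyyxyyx, #)
  read x, top #: go to q1, push Y# → (q1, xyyyyxyyx, Y#)
  read x, top Y: go to q1, push ε → (q1, yyyyxyyx, #)
  read y, top #: go to q0, push YY# → (q0, yyyxyyx, YY#)
  read y, top Y: go to q1, push Y → (q1, yyxyyx, YY#)
  read y, top Y: go to q0, push ε → (q0, yxyyx, Y#)
  read y, top Y: go to q1, push Y → (q1, xyyx, Y#)
  read x, top Y: go to q1, push ε → (q1, yyx, #)
  read y, top #: go to q0, push YY# → (q0, yx, YY#)
  read y, top Y: go to q1, push Y → (q1, x, YY#)
  read x, top Y: go to q1, push ε → (q1, ε, Y#)
All input consumed; M is in state q1.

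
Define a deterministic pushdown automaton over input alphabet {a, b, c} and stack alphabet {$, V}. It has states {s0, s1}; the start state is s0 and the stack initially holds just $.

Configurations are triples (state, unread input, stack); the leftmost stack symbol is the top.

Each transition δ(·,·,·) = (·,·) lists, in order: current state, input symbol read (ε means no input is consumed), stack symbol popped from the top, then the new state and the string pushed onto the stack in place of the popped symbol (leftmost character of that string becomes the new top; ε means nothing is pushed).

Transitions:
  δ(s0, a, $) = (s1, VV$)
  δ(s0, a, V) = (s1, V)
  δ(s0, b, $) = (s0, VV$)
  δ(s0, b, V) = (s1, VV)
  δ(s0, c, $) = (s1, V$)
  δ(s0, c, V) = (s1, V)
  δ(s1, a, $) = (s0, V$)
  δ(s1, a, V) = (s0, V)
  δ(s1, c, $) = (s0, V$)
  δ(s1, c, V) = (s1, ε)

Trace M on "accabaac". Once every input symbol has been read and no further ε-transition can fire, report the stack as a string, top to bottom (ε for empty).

(s0, accabaac, $)
  read a, top $: go to s1, push VV$ → (s1, ccabaac, VV$)
  read c, top V: go to s1, push ε → (s1, cabaac, V$)
  read c, top V: go to s1, push ε → (s1, abaac, $)
  read a, top $: go to s0, push V$ → (s0, baac, V$)
  read b, top V: go to s1, push VV → (s1, aac, VV$)
  read a, top V: go to s0, push V → (s0, ac, VV$)
  read a, top V: go to s1, push V → (s1, c, VV$)
  read c, top V: go to s1, push ε → (s1, ε, V$)
All input consumed in state s1 with stack V$.

V$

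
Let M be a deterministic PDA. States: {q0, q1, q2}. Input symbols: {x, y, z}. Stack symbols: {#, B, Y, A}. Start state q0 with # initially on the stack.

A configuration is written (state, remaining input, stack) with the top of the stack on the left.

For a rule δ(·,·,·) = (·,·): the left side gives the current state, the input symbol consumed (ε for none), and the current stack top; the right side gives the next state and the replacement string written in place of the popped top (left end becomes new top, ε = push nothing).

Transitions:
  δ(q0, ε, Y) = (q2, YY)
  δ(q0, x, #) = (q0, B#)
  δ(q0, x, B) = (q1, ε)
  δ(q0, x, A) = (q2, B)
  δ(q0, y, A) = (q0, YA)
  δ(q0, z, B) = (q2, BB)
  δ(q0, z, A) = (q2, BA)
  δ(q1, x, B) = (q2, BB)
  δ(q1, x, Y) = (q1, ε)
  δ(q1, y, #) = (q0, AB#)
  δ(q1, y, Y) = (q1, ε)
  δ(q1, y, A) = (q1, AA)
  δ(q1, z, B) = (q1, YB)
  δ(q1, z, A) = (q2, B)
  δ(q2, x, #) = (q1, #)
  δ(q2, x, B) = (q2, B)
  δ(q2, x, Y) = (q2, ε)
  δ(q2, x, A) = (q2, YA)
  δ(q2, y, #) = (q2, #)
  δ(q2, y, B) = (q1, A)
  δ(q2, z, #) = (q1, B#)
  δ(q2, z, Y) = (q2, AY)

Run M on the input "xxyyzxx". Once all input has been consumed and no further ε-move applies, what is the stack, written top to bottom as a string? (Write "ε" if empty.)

AYYAB#

(q0, xxyyzxx, #)
  read x, top #: go to q0, push B# → (q0, xyyzxx, B#)
  read x, top B: go to q1, push ε → (q1, yyzxx, #)
  read y, top #: go to q0, push AB# → (q0, yzxx, AB#)
  read y, top A: go to q0, push YA → (q0, zxx, YAB#)
  ε-move, top Y: go to q2, push YY → (q2, zxx, YYAB#)
  read z, top Y: go to q2, push AY → (q2, xx, AYYAB#)
  read x, top A: go to q2, push YA → (q2, x, YAYYAB#)
  read x, top Y: go to q2, push ε → (q2, ε, AYYAB#)
All input consumed in state q2 with stack AYYAB#.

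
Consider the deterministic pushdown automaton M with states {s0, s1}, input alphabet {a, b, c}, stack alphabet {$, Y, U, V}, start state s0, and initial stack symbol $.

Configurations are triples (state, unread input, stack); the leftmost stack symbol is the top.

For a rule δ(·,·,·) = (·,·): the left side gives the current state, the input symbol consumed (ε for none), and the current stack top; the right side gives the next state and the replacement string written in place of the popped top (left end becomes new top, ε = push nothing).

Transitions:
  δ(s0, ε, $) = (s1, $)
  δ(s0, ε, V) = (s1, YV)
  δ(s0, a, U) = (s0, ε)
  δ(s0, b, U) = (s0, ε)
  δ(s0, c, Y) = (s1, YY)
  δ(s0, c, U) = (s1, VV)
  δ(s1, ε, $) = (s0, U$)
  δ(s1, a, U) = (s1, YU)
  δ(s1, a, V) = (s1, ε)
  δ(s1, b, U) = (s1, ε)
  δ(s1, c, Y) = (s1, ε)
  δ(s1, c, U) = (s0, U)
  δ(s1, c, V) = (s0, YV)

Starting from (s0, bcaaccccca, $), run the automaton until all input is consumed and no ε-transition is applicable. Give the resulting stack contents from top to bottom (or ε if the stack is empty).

V$

(s0, bcaaccccca, $) ⊢ (s1, bcaaccccca, $) ⊢ (s0, bcaaccccca, U$) ⊢ (s0, caaccccca, $) ⊢ (s1, caaccccca, $) ⊢ (s0, caaccccca, U$) ⊢ (s1, aaccccca, VV$) ⊢ (s1, accccca, V$) ⊢ (s1, ccccca, $) ⊢ (s0, ccccca, U$) ⊢ (s1, cccca, VV$) ⊢ (s0, ccca, YVV$) ⊢ (s1, cca, YYVV$) ⊢ (s1, ca, YVV$) ⊢ (s1, a, VV$) ⊢ (s1, ε, V$)
All input consumed in state s1 with stack V$.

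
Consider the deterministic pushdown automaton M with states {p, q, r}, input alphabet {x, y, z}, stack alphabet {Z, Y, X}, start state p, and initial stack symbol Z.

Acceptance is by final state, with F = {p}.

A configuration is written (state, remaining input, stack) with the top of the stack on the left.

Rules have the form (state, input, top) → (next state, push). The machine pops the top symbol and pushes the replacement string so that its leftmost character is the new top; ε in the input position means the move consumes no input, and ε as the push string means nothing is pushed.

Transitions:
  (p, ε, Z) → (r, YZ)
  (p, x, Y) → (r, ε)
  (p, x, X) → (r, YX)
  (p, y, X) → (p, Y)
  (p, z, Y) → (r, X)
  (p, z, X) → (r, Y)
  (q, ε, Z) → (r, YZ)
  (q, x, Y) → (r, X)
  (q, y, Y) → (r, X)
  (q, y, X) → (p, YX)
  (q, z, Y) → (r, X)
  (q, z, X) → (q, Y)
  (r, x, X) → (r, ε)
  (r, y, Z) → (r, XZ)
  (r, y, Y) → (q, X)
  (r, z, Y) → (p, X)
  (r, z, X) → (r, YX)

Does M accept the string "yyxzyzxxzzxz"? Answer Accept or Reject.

(p, yyxzyzxxzzxz, Z)
  ε-move, top Z: go to r, push YZ → (r, yyxzyzxxzzxz, YZ)
  read y, top Y: go to q, push X → (q, yxzyzxxzzxz, XZ)
  read y, top X: go to p, push YX → (p, xzyzxxzzxz, YXZ)
  read x, top Y: go to r, push ε → (r, zyzxxzzxz, XZ)
  read z, top X: go to r, push YX → (r, yzxxzzxz, YXZ)
  read y, top Y: go to q, push X → (q, zxxzzxz, XXZ)
  read z, top X: go to q, push Y → (q, xxzzxz, YXZ)
  read x, top Y: go to r, push X → (r, xzzxz, XXZ)
  read x, top X: go to r, push ε → (r, zzxz, XZ)
  read z, top X: go to r, push YX → (r, zxz, YXZ)
  read z, top Y: go to p, push X → (p, xz, XXZ)
  read x, top X: go to r, push YX → (r, z, YXXZ)
  read z, top Y: go to p, push X → (p, ε, XXXZ)
All input consumed; state p ∈ F.

Accept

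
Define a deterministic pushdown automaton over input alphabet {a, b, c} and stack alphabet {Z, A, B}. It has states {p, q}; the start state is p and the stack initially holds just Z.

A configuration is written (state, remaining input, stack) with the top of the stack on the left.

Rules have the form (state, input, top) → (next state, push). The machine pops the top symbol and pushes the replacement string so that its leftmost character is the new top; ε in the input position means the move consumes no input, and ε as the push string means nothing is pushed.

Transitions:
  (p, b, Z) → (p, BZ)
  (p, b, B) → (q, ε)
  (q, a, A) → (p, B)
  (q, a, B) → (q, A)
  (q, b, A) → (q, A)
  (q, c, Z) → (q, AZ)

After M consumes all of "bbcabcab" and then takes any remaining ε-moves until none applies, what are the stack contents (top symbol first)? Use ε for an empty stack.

Z

(p, bbcabcab, Z)
  read b, top Z: go to p, push BZ → (p, bcabcab, BZ)
  read b, top B: go to q, push ε → (q, cabcab, Z)
  read c, top Z: go to q, push AZ → (q, abcab, AZ)
  read a, top A: go to p, push B → (p, bcab, BZ)
  read b, top B: go to q, push ε → (q, cab, Z)
  read c, top Z: go to q, push AZ → (q, ab, AZ)
  read a, top A: go to p, push B → (p, b, BZ)
  read b, top B: go to q, push ε → (q, ε, Z)
All input consumed in state q with stack Z.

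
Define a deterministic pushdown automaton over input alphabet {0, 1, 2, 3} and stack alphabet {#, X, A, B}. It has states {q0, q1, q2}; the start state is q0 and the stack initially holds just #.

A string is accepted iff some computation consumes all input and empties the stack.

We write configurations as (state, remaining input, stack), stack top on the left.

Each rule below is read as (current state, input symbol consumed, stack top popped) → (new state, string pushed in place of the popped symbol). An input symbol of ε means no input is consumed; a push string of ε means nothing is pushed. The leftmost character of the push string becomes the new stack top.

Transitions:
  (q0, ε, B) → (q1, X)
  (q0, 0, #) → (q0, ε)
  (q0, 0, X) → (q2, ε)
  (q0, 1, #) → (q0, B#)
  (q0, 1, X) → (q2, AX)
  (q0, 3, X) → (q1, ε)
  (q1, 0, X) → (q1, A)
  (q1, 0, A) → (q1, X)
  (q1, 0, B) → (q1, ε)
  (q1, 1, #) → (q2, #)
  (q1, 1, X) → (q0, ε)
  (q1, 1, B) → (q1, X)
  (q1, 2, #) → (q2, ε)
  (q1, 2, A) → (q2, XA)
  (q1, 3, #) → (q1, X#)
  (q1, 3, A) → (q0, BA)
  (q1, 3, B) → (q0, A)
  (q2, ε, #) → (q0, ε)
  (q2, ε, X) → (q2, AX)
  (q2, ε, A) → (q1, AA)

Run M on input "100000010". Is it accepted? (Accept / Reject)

Accept

(q0, 100000010, #) ⊢ (q0, 00000010, B#) ⊢ (q1, 00000010, X#) ⊢ (q1, 0000010, A#) ⊢ (q1, 000010, X#) ⊢ (q1, 00010, A#) ⊢ (q1, 0010, X#) ⊢ (q1, 010, A#) ⊢ (q1, 10, X#) ⊢ (q0, 0, #) ⊢ (q0, ε, ε)
All input consumed and the stack is empty.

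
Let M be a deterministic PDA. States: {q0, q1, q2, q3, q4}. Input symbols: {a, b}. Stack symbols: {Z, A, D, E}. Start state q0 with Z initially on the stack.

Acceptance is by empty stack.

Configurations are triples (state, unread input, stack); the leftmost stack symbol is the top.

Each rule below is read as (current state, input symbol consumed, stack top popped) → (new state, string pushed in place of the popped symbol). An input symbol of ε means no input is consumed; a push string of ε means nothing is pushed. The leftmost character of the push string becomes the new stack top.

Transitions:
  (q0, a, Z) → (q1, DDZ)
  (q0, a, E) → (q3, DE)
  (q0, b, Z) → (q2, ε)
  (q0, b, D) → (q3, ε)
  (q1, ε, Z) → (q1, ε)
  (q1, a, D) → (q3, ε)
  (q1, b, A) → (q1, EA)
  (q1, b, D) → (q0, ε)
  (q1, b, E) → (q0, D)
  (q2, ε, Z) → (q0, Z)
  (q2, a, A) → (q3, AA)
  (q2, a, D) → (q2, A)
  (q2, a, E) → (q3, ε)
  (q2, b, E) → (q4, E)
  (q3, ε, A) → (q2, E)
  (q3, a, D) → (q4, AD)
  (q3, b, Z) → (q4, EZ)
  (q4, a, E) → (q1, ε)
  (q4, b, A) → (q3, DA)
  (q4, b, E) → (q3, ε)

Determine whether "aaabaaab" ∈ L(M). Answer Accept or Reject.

(q0, aaabaaab, Z) ⊢ (q1, aabaaab, DDZ) ⊢ (q3, abaaab, DZ) ⊢ (q4, baaab, ADZ) ⊢ (q3, aaab, DADZ) ⊢ (q4, aab, ADADZ)
No transition applies at (q4, aab, ADADZ); input not fully consumed.

Reject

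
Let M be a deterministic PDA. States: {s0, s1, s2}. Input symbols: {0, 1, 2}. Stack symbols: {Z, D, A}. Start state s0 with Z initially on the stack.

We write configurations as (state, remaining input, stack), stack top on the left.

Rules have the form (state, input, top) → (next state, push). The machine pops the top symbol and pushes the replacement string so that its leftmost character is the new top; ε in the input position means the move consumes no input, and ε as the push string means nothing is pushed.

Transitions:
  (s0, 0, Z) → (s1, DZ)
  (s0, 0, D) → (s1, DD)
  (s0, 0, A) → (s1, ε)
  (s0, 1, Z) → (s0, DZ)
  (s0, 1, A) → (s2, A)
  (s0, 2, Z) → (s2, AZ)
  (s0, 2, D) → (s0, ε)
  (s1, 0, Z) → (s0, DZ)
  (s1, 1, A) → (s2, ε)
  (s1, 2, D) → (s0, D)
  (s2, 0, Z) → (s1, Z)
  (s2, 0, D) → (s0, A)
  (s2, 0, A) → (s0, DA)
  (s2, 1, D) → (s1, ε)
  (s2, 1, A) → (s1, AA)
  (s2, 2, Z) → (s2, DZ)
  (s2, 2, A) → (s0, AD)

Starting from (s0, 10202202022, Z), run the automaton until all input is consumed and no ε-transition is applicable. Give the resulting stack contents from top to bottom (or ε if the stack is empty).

(s0, 10202202022, Z)
  read 1, top Z: go to s0, push DZ → (s0, 0202202022, DZ)
  read 0, top D: go to s1, push DD → (s1, 202202022, DDZ)
  read 2, top D: go to s0, push D → (s0, 02202022, DDZ)
  read 0, top D: go to s1, push DD → (s1, 2202022, DDDZ)
  read 2, top D: go to s0, push D → (s0, 202022, DDDZ)
  read 2, top D: go to s0, push ε → (s0, 02022, DDZ)
  read 0, top D: go to s1, push DD → (s1, 2022, DDDZ)
  read 2, top D: go to s0, push D → (s0, 022, DDDZ)
  read 0, top D: go to s1, push DD → (s1, 22, DDDDZ)
  read 2, top D: go to s0, push D → (s0, 2, DDDDZ)
  read 2, top D: go to s0, push ε → (s0, ε, DDDZ)
All input consumed in state s0 with stack DDDZ.

DDDZ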